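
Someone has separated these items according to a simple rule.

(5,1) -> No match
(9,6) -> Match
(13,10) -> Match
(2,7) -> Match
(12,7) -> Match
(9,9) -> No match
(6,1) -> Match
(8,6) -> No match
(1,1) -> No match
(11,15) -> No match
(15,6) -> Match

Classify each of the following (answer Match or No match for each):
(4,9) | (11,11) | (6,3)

All 'Match' examples share one property — sum is odd — and every 'No match' example lacks it.
(4,9): 4+9 = 13, checks out → Match.
(11,11): 11+11 = 22, fails the rule → No match.
(6,3): 6+3 = 9, checks out → Match.

Match, No match, Match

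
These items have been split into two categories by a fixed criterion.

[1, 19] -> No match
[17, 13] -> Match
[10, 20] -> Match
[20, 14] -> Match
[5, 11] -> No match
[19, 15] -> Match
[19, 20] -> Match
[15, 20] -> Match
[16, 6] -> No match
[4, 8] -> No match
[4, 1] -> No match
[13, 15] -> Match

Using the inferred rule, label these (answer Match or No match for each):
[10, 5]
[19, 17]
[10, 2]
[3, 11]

No match, Match, No match, No match

The distinguishing property — sum ≥ 28 — holds for all the 'Match' cases and none of the 'No match' cases.
[10, 5] — 10+5 = 15, hence No match.
[19, 17] — 19+17 = 36, hence Match.
[10, 2] — 10+2 = 12, hence No match.
[3, 11] — 3+11 = 14, hence No match.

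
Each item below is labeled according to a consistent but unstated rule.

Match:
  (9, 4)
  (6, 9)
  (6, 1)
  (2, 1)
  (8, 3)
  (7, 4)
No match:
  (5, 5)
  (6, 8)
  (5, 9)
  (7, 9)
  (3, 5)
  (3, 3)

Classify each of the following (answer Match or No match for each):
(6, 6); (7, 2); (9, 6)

No match, Match, Match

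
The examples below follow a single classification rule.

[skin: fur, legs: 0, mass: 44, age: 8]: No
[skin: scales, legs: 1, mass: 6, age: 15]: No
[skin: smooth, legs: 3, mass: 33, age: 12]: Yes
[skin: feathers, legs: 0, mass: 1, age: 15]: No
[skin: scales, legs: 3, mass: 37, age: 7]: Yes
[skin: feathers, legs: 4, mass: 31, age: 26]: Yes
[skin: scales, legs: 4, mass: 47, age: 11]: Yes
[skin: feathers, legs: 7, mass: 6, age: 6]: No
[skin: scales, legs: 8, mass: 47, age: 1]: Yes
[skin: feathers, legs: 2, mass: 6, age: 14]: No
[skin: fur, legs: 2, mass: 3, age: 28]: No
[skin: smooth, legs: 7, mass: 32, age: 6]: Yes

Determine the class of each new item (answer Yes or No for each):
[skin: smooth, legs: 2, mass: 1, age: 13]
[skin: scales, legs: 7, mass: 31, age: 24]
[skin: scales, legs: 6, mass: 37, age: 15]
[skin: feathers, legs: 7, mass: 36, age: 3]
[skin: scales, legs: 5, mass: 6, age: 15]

The distinguishing property — legs ≥ 1 AND mass ≥ 31 — holds for all the 'Yes' cases and none of the 'No' cases.
[skin: smooth, legs: 2, mass: 1, age: 13]: legs = 2, mass = 1, doesn't qualify → No.
[skin: scales, legs: 7, mass: 31, age: 24]: legs = 7, mass = 31, fits → Yes.
[skin: scales, legs: 6, mass: 37, age: 15]: legs = 6, mass = 37, fits → Yes.
[skin: feathers, legs: 7, mass: 36, age: 3]: legs = 7, mass = 36, fits → Yes.
[skin: scales, legs: 5, mass: 6, age: 15]: legs = 5, mass = 6, doesn't qualify → No.

No, Yes, Yes, Yes, No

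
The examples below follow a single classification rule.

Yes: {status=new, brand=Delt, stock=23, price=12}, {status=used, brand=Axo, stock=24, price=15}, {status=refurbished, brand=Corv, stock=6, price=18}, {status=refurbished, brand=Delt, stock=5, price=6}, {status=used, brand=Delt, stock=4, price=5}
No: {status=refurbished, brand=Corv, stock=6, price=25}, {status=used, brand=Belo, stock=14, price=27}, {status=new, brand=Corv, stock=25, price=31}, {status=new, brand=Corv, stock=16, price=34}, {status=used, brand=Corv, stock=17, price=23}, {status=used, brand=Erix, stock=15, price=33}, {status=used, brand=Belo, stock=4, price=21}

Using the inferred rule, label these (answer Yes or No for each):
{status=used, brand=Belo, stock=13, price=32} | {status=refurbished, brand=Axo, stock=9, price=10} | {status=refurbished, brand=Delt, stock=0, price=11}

The rule appears to be: price ≤ 18.
No: {status=used, brand=Belo, stock=13, price=32}, since price = 32. Yes: {status=refurbished, brand=Axo, stock=9, price=10}, since price = 10. Yes: {status=refurbished, brand=Delt, stock=0, price=11}, since price = 11.

No, Yes, Yes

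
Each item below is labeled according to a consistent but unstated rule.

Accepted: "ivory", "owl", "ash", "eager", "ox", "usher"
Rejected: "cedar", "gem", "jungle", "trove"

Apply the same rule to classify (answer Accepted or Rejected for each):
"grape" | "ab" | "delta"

The pattern is that an item is 'Accepted' exactly when: starts with a vowel.

Rejected, Accepted, Rejected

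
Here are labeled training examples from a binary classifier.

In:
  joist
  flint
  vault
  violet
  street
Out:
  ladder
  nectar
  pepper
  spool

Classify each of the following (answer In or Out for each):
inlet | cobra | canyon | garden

The classifier is using: ends with 't'.

In, Out, Out, Out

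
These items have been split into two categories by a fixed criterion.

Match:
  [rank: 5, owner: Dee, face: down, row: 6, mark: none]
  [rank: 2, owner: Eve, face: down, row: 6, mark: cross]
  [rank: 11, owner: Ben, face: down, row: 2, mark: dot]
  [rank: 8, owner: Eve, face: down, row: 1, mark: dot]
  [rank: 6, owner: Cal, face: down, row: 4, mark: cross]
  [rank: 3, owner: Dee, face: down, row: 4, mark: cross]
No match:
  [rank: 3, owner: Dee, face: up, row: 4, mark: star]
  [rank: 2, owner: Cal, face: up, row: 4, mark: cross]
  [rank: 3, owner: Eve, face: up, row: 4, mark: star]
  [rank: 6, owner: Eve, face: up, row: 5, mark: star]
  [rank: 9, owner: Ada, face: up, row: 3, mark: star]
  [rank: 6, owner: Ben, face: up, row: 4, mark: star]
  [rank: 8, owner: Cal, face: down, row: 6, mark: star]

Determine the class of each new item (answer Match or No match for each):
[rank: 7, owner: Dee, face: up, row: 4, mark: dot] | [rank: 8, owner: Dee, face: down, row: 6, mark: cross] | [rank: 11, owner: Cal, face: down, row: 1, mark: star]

No match, Match, No match

Rule: mark is not star AND face is down. This holds for each 'Match' example and fails for each 'No match' one.
[rank: 7, owner: Dee, face: up, row: 4, mark: dot] → mark is dot, face is up → No match.
[rank: 8, owner: Dee, face: down, row: 6, mark: cross] → mark is cross, face is down → Match.
[rank: 11, owner: Cal, face: down, row: 1, mark: star] → mark is star, face is down → No match.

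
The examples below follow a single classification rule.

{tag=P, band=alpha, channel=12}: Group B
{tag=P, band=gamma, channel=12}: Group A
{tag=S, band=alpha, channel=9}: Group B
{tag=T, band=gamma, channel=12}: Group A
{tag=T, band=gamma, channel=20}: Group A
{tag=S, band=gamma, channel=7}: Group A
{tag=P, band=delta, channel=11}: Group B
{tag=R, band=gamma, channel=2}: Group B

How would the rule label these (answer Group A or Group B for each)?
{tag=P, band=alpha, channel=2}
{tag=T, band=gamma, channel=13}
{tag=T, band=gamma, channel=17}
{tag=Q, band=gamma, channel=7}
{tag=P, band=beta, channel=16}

Group B, Group A, Group A, Group A, Group B

A rule that fits every label: band is gamma AND channel ≥ 7 — true of each 'Group A' example, false of each 'Group B' one.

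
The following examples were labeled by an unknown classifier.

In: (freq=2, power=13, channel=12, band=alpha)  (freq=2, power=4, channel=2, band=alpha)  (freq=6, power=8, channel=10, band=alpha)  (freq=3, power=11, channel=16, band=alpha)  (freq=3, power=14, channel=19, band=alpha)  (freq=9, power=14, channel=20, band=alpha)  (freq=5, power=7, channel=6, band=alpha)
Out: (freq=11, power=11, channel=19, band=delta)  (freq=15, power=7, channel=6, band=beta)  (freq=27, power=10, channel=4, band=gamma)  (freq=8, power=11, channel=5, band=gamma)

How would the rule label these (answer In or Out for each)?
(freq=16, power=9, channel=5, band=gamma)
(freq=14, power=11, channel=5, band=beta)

Out, Out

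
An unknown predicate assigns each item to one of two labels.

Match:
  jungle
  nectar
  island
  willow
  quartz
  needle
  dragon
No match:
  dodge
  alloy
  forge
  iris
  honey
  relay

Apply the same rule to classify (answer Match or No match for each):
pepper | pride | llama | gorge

Match, No match, No match, No match

One predicate separates the groups cleanly: length 6.
pepper: length 6, qualifies → Match.
pride: length 5, fails this test → No match.
llama: length 5, fails this test → No match.
gorge: length 5, fails this test → No match.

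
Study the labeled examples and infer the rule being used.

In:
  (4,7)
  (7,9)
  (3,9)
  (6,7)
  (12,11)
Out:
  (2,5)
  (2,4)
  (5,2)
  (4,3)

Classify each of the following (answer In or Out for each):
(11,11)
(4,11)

In, In

The pattern is that an item is 'In' exactly when: sum ≥ 11.
(11,11): 11+11 = 22 — checks out, so In. (4,11): 4+11 = 15 — checks out, so In.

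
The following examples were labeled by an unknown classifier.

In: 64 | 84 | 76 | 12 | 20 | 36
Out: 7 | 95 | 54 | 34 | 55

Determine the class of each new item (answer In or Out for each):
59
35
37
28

'In' ⟺ multiple of 4.
59: 59 = 4·14 + 3, fails this test → Out. 35: 35 = 4·8 + 3, fails this test → Out. 37: 37 = 4·9 + 1, fails this test → Out. 28: 28 = 4·7, qualifies → In.

Out, Out, Out, In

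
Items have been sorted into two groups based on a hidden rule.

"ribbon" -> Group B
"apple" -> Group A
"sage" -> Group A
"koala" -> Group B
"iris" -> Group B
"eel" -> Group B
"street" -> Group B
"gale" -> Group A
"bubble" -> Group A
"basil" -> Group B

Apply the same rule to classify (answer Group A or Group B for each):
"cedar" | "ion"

Group B, Group B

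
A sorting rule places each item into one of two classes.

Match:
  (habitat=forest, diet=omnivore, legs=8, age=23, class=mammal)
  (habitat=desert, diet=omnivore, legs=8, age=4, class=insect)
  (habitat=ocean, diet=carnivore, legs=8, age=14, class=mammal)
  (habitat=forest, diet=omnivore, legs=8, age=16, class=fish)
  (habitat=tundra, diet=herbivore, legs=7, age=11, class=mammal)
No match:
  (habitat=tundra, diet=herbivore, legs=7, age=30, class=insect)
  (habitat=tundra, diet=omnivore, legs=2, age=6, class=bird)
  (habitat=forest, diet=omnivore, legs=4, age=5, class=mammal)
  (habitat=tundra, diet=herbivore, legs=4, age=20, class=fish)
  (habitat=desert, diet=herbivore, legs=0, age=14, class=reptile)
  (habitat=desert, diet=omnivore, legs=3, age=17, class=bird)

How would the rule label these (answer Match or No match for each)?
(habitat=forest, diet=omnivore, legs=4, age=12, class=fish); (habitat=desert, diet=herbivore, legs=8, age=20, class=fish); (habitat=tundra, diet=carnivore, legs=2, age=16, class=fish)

One predicate separates the groups cleanly: age ≤ 23 AND legs ≥ 7.

No match, Match, No match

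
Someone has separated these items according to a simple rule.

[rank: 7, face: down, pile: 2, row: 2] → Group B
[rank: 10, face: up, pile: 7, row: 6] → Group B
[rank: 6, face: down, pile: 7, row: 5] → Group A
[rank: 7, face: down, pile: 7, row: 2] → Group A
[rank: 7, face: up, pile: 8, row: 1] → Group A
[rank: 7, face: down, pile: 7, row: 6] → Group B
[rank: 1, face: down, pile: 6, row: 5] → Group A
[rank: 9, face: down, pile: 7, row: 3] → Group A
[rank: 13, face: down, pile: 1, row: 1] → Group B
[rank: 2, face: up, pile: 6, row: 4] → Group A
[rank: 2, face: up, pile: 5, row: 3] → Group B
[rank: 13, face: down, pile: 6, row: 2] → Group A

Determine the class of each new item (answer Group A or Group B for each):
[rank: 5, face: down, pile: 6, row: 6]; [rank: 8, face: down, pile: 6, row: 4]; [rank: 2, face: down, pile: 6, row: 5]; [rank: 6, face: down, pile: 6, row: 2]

Group B, Group A, Group A, Group A

The distinguishing property — pile ≥ 6 AND row ≤ 5 — holds for all the 'Group A' cases and none of the 'Group B' cases.
[rank: 5, face: down, pile: 6, row: 6]: pile = 6, row = 6 — doesn't match, so Group B.
[rank: 8, face: down, pile: 6, row: 4]: pile = 6, row = 4 — satisfies this, so Group A.
[rank: 2, face: down, pile: 6, row: 5]: pile = 6, row = 5 — satisfies this, so Group A.
[rank: 6, face: down, pile: 6, row: 2]: pile = 6, row = 2 — satisfies this, so Group A.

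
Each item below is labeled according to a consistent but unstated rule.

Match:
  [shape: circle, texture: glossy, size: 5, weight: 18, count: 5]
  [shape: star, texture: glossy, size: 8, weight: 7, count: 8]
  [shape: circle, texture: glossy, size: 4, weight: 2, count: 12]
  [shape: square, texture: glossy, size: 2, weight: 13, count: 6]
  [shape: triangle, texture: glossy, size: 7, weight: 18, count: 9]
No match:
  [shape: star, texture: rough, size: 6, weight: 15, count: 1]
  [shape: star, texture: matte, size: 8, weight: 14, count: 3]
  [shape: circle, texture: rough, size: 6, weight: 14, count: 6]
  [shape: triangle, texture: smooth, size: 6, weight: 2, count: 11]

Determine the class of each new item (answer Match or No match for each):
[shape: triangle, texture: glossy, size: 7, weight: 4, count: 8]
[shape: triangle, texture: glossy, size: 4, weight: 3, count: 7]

One predicate separates the groups cleanly: texture is glossy.
[shape: triangle, texture: glossy, size: 7, weight: 4, count: 8]: Match (texture is glossy). [shape: triangle, texture: glossy, size: 4, weight: 3, count: 7]: Match (texture is glossy).

Match, Match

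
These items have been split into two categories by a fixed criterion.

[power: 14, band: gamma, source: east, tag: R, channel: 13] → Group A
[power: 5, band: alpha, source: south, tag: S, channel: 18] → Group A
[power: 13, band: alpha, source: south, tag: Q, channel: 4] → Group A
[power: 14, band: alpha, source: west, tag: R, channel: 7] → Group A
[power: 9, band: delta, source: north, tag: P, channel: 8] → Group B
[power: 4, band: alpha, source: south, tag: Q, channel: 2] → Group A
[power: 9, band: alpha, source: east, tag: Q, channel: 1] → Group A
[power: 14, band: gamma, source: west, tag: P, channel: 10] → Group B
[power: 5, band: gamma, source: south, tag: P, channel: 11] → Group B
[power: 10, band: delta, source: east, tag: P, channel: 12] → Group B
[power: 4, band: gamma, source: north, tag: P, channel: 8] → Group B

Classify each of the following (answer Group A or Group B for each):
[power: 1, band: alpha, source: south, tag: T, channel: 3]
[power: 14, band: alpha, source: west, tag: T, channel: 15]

Group A, Group A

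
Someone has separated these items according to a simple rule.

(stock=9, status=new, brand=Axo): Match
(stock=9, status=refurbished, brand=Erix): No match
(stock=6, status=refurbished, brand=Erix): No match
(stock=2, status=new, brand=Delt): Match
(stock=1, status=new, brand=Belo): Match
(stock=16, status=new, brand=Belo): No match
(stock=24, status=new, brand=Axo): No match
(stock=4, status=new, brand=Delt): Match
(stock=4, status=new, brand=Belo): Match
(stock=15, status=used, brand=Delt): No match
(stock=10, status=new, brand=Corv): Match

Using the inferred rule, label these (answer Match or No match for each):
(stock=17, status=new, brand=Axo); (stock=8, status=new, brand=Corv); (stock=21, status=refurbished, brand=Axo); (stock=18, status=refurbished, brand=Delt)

Rule: status is new AND stock ≤ 10. This holds for each 'Match' example and fails for each 'No match' one.
(stock=17, status=new, brand=Axo) — status is new, stock = 17, hence No match.
(stock=8, status=new, brand=Corv) — status is new, stock = 8, hence Match.
(stock=21, status=refurbished, brand=Axo) — status is refurbished, stock = 21, hence No match.
(stock=18, status=refurbished, brand=Delt) — status is refurbished, stock = 18, hence No match.

No match, Match, No match, No match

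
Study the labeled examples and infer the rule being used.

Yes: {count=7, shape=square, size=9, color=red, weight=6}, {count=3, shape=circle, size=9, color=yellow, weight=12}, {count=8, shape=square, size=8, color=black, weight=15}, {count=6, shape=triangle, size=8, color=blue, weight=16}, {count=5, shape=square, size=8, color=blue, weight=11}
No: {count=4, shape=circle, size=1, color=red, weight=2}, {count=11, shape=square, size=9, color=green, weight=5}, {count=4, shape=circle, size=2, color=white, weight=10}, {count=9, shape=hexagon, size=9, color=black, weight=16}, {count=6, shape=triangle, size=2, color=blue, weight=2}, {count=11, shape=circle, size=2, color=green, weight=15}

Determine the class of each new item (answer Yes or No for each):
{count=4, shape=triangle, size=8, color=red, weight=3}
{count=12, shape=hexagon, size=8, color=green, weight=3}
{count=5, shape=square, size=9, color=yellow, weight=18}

Yes, No, Yes

The rule appears to be: size ≥ 8 AND count ≤ 8.
Yes: {count=4, shape=triangle, size=8, color=red, weight=3}, since size = 8, count = 4.
No: {count=12, shape=hexagon, size=8, color=green, weight=3}, since size = 8, count = 12.
Yes: {count=5, shape=square, size=9, color=yellow, weight=18}, since size = 9, count = 5.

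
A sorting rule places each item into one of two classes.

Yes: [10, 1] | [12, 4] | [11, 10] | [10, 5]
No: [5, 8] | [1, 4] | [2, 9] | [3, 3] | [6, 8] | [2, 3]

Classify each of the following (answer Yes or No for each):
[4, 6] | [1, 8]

All 'Yes' examples share one property — first > second — and every 'No' example lacks it.
[4, 6]: 4 < 6, lacks this property → No. [1, 8]: 1 < 8, lacks this property → No.

No, No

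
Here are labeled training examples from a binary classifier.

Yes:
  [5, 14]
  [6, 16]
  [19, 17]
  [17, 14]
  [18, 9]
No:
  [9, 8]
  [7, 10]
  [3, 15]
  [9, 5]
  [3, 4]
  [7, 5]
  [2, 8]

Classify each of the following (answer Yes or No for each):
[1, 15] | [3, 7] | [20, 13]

No, No, Yes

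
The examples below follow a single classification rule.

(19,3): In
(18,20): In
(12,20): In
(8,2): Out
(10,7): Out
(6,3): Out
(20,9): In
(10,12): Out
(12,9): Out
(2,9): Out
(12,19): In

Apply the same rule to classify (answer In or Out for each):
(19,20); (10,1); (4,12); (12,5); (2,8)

The simplest hypothesis consistent with all the labels is: max ≥ 18.
In: (19,20), since max 20.
Out: (10,1), since max 10.
Out: (4,12), since max 12.
Out: (12,5), since max 12.
Out: (2,8), since max 8.

In, Out, Out, Out, Out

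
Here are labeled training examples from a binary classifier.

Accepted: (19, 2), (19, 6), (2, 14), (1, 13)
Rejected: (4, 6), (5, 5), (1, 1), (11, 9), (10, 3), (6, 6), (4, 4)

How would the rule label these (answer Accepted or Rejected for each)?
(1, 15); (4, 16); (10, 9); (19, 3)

Accepted, Accepted, Rejected, Accepted

A rule that fits every label: max ≥ 13 — true of each 'Accepted' example, false of each 'Rejected' one.
(1, 15): max 15 — has this property, so Accepted. (4, 16): max 16 — has this property, so Accepted. (10, 9): max 10 — fails the rule, so Rejected. (19, 3): max 19 — has this property, so Accepted.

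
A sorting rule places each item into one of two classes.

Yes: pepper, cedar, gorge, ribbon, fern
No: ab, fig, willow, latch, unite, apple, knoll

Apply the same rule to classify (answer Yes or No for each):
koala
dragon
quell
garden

'Yes' ⟺ contains 'r'.

No, Yes, No, Yes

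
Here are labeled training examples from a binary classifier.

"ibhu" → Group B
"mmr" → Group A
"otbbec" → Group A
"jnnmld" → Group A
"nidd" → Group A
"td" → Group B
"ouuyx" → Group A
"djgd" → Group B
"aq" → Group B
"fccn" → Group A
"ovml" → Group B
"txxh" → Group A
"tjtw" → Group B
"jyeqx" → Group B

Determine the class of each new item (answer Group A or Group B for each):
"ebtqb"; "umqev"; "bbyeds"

Group B, Group B, Group A

Every 'Group A' example satisfies: has a double letter. None of the 'Group B' examples do.
"ebtqb": Group B (no doubled letter).
"umqev": Group B (no doubled letter).
"bbyeds": Group A ('bb' doubled).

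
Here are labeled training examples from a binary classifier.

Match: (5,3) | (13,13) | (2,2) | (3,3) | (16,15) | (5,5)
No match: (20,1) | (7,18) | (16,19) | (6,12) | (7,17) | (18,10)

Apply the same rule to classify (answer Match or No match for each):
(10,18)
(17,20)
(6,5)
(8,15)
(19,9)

No match, No match, Match, No match, No match

'Match' ⟺ |first − second| ≤ 2.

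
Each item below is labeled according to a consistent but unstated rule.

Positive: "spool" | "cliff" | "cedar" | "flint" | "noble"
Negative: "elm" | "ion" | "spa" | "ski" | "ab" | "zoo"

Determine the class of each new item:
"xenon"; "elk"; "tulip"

Positive, Negative, Positive

The rule appears to be: length 5.
"xenon": length 5, checks out → Positive.
"elk": length 3, fails the rule → Negative.
"tulip": length 5, checks out → Positive.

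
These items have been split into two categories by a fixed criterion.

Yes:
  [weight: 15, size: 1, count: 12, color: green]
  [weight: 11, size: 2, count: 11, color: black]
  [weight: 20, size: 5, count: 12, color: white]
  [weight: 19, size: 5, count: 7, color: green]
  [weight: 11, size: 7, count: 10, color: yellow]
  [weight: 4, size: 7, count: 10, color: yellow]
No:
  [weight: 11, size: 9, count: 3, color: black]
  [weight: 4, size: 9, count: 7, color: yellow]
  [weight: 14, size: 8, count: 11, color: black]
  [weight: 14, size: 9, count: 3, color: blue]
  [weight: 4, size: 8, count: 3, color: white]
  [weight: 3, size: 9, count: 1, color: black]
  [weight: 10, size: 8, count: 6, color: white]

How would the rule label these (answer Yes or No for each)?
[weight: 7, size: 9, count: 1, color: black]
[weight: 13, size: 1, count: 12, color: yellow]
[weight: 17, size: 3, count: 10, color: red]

No, Yes, Yes

The simplest hypothesis consistent with all the labels is: size ≤ 7.
[weight: 7, size: 9, count: 1, color: black] — size = 9, hence No.
[weight: 13, size: 1, count: 12, color: yellow] — size = 1, hence Yes.
[weight: 17, size: 3, count: 10, color: red] — size = 3, hence Yes.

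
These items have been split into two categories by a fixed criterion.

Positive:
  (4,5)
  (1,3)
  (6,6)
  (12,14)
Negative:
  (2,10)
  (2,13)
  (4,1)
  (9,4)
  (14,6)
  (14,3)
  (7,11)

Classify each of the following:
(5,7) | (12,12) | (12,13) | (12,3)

Positive, Positive, Positive, Negative

The common property of the 'Positive' items is: |first − second| ≤ 2. No 'Negative' item has it.
Positive: (5,7), since |5−7| = 2. Positive: (12,12), since |12−12| = 0. Positive: (12,13), since |12−13| = 1. Negative: (12,3), since |12−3| = 9.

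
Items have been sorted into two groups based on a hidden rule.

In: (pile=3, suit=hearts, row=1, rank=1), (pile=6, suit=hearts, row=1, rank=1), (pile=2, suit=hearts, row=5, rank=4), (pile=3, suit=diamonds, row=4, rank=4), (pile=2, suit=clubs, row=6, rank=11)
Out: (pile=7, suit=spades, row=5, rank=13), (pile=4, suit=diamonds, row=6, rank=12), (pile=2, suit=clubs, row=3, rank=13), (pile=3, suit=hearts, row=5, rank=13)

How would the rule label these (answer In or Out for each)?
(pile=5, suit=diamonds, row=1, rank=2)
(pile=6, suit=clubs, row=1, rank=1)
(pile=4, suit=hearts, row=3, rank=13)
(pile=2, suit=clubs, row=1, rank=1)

The common property of the 'In' items is: rank ≤ 11. No 'Out' item has it.
(pile=5, suit=diamonds, row=1, rank=2) → rank = 2 → In.
(pile=6, suit=clubs, row=1, rank=1) → rank = 1 → In.
(pile=4, suit=hearts, row=3, rank=13) → rank = 13 → Out.
(pile=2, suit=clubs, row=1, rank=1) → rank = 1 → In.

In, In, Out, In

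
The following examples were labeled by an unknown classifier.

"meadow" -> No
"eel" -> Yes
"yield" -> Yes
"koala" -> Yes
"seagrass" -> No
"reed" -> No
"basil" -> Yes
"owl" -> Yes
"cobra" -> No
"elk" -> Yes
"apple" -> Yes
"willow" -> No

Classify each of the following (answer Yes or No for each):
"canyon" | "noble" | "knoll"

No, Yes, Yes

The common property of the 'Yes' items is: odd length AND contains 'l'. No 'No' item has it.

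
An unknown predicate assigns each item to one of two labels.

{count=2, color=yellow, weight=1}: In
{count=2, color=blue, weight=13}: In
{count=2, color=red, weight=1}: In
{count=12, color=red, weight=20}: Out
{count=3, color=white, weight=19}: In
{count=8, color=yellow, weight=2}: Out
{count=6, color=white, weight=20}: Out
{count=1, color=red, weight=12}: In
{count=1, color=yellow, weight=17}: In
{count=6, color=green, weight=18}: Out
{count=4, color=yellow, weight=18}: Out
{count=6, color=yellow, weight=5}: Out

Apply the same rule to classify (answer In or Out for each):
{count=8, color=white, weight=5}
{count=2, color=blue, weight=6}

Out, In

The common property of the 'In' items is: count ≤ 3. No 'Out' item has it.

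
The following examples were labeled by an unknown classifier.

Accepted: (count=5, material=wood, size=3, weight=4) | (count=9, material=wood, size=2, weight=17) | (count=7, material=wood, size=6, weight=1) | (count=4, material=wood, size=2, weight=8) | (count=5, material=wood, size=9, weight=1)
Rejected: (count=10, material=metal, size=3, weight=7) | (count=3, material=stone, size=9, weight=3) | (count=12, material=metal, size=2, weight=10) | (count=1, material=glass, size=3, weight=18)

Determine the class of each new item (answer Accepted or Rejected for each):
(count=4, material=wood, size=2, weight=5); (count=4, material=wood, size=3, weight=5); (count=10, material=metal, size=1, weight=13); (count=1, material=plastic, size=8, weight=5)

Accepted, Accepted, Rejected, Rejected

Rule: material is wood. This holds for each 'Accepted' example and fails for each 'Rejected' one.
Accepted: (count=4, material=wood, size=2, weight=5), since material is wood.
Accepted: (count=4, material=wood, size=3, weight=5), since material is wood.
Rejected: (count=10, material=metal, size=1, weight=13), since material is metal.
Rejected: (count=1, material=plastic, size=8, weight=5), since material is plastic.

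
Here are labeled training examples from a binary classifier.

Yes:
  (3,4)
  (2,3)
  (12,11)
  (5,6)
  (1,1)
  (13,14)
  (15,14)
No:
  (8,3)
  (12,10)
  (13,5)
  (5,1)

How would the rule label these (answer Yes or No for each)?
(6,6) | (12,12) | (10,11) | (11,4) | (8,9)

One predicate separates the groups cleanly: |first − second| ≤ 1.
(6,6): Yes (|6−6| = 0). (12,12): Yes (|12−12| = 0). (10,11): Yes (|10−11| = 1). (11,4): No (|11−4| = 7). (8,9): Yes (|8−9| = 1).

Yes, Yes, Yes, No, Yes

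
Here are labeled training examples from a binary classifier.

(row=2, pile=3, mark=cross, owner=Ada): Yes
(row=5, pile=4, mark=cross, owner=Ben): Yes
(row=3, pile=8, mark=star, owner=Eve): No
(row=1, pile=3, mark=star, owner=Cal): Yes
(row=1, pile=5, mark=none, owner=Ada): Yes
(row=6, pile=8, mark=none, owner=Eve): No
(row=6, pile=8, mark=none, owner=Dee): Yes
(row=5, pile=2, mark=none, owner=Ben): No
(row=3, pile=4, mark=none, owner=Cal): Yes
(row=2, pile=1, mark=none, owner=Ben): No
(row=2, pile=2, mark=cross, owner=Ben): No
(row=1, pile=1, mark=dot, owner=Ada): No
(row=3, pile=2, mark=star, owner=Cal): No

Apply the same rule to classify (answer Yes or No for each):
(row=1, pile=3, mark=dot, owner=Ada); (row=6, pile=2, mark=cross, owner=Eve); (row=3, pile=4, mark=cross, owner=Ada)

Every 'Yes' example satisfies: owner is not Eve AND pile ≥ 3. None of the 'No' examples do.
(row=1, pile=3, mark=dot, owner=Ada): owner is Ada, pile = 3, meets the rule → Yes. (row=6, pile=2, mark=cross, owner=Eve): owner is Eve, pile = 2, fails the rule → No. (row=3, pile=4, mark=cross, owner=Ada): owner is Ada, pile = 4, meets the rule → Yes.

Yes, No, Yes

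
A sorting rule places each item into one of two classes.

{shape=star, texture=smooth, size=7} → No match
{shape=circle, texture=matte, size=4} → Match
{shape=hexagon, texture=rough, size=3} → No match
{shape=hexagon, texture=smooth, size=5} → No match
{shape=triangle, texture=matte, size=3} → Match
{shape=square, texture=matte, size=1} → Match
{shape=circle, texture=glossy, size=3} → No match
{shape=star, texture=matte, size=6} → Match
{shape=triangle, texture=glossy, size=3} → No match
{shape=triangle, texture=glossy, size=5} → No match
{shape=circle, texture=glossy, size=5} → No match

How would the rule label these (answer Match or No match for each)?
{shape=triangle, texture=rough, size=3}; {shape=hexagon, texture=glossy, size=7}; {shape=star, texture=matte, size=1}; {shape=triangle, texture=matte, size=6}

No match, No match, Match, Match

The common property of the 'Match' items is: texture is matte. No 'No match' item has it.
{shape=triangle, texture=rough, size=3}: texture is rough — doesn't match, so No match.
{shape=hexagon, texture=glossy, size=7}: texture is glossy — doesn't match, so No match.
{shape=star, texture=matte, size=1}: texture is matte — checks out, so Match.
{shape=triangle, texture=matte, size=6}: texture is matte — checks out, so Match.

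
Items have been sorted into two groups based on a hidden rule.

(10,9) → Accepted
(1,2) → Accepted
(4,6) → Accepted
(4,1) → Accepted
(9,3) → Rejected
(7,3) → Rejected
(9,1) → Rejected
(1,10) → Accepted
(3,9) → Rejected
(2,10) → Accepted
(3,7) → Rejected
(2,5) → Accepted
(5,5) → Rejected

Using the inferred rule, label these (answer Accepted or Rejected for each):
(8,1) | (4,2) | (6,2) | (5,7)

The pattern is that an item is 'Accepted' exactly when: product is even.
(8,1): 8·1 = 8 — checks out, so Accepted. (4,2): 4·2 = 8 — checks out, so Accepted. (6,2): 6·2 = 12 — checks out, so Accepted. (5,7): 5·7 = 35 — does not pass, so Rejected.

Accepted, Accepted, Accepted, Rejected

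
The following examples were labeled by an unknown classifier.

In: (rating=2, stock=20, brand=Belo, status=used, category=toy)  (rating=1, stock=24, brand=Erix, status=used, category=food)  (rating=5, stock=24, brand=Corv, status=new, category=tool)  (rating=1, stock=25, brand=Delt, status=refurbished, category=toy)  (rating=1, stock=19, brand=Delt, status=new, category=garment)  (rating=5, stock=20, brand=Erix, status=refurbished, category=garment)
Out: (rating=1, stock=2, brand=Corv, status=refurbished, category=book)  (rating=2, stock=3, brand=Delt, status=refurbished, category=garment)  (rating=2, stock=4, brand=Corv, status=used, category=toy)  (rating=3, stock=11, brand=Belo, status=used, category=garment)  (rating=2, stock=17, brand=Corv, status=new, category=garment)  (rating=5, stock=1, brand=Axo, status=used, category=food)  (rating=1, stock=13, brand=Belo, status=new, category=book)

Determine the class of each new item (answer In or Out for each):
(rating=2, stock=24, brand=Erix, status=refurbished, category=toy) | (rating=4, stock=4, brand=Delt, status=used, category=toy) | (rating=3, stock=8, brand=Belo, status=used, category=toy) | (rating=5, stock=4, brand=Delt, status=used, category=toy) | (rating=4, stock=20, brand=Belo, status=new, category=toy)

The classifier is using: stock ≥ 19.
In: (rating=2, stock=24, brand=Erix, status=refurbished, category=toy), since stock = 24. Out: (rating=4, stock=4, brand=Delt, status=used, category=toy), since stock = 4. Out: (rating=3, stock=8, brand=Belo, status=used, category=toy), since stock = 8. Out: (rating=5, stock=4, brand=Delt, status=used, category=toy), since stock = 4. In: (rating=4, stock=20, brand=Belo, status=new, category=toy), since stock = 20.

In, Out, Out, Out, In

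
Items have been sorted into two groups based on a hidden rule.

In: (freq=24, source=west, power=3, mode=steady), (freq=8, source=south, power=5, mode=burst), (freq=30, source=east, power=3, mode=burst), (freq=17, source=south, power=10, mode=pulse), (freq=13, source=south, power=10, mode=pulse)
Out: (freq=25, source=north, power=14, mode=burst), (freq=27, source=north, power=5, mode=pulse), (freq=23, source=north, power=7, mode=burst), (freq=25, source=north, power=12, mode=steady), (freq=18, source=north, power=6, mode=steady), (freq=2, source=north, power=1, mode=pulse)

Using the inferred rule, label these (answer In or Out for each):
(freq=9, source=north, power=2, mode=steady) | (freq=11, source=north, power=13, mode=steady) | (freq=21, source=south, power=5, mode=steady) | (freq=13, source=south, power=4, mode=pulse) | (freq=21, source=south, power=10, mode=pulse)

Out, Out, In, In, In

The classifier is using: source is not north.
(freq=9, source=north, power=2, mode=steady): Out (source is north).
(freq=11, source=north, power=13, mode=steady): Out (source is north).
(freq=21, source=south, power=5, mode=steady): In (source is south).
(freq=13, source=south, power=4, mode=pulse): In (source is south).
(freq=21, source=south, power=10, mode=pulse): In (source is south).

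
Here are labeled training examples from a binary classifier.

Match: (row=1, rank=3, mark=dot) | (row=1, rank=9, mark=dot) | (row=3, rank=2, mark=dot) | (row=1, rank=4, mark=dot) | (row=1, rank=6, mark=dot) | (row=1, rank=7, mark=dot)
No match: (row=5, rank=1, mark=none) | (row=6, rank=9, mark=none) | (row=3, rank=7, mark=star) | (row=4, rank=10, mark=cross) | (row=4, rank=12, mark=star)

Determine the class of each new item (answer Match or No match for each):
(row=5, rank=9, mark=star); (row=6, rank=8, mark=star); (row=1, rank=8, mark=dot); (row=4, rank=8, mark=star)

No match, No match, Match, No match

Rule: mark is dot. This holds for each 'Match' example and fails for each 'No match' one.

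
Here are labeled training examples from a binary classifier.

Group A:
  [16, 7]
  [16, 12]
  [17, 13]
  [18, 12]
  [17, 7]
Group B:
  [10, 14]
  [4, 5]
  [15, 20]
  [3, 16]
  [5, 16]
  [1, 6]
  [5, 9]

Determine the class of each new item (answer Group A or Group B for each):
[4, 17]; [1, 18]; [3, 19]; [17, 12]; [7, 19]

Group B, Group B, Group B, Group A, Group B

The pattern is that an item is 'Group A' exactly when: first > second.
[4, 17] — 4 < 17, hence Group B. [1, 18] — 1 < 18, hence Group B. [3, 19] — 3 < 19, hence Group B. [17, 12] — 17 > 12, hence Group A. [7, 19] — 7 < 19, hence Group B.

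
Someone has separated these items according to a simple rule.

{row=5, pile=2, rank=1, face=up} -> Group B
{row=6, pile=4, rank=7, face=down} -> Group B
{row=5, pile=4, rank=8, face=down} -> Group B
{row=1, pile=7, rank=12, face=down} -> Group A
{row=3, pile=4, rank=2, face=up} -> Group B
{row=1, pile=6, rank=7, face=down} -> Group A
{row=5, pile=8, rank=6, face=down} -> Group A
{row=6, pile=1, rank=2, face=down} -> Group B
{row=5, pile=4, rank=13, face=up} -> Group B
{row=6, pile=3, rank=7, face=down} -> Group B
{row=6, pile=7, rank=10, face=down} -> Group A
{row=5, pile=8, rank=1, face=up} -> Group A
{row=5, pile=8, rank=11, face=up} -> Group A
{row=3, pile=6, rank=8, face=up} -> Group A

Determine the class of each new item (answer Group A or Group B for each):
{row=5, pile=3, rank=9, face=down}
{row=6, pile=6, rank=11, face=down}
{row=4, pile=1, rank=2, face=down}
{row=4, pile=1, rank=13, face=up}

Group B, Group A, Group B, Group B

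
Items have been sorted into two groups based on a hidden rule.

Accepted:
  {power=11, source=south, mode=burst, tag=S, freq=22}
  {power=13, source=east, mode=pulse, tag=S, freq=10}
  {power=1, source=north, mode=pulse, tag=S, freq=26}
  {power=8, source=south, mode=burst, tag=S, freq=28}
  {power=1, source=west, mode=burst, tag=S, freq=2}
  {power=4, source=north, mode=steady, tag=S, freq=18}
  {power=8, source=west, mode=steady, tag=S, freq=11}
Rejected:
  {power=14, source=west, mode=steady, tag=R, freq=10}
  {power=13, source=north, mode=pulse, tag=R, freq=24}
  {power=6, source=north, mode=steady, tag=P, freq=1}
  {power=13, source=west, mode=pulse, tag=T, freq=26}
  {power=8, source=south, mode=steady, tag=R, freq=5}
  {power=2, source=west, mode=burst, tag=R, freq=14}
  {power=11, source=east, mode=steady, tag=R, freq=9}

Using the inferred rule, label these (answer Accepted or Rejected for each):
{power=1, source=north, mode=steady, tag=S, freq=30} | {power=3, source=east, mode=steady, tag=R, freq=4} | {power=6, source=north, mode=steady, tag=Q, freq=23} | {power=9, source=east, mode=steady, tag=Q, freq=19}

Accepted, Rejected, Rejected, Rejected

One predicate separates the groups cleanly: tag is S.
{power=1, source=north, mode=steady, tag=S, freq=30}: tag is S, qualifies → Accepted.
{power=3, source=east, mode=steady, tag=R, freq=4}: tag is R, fails this test → Rejected.
{power=6, source=north, mode=steady, tag=Q, freq=23}: tag is Q, fails this test → Rejected.
{power=9, source=east, mode=steady, tag=Q, freq=19}: tag is Q, fails this test → Rejected.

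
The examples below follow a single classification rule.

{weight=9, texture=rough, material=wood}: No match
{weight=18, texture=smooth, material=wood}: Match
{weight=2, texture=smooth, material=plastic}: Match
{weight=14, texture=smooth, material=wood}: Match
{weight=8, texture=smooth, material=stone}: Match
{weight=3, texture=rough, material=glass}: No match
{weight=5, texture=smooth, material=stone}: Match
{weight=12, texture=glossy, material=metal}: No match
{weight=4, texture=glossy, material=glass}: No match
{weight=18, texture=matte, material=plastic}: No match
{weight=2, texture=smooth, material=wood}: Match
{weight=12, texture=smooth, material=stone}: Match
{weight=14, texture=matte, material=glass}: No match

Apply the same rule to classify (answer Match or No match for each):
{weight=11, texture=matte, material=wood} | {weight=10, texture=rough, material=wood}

No match, No match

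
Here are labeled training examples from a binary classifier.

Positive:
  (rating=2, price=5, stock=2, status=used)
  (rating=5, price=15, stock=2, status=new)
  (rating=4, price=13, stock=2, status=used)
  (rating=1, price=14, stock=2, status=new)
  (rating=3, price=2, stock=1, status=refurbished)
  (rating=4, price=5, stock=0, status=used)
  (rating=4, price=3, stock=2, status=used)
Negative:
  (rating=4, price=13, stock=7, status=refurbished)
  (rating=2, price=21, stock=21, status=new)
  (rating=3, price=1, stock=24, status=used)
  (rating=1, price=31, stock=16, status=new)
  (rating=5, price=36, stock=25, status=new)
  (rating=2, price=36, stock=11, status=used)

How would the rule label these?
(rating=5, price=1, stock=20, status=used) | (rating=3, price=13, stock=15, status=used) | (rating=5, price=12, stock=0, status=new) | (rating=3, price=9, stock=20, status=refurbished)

Negative, Negative, Positive, Negative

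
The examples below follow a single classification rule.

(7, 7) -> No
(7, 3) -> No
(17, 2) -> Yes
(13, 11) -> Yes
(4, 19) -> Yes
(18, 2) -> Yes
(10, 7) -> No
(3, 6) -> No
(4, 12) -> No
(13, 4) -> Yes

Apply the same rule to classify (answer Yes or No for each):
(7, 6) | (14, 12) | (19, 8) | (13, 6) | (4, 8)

One predicate separates the groups cleanly: max ≥ 13.

No, Yes, Yes, Yes, No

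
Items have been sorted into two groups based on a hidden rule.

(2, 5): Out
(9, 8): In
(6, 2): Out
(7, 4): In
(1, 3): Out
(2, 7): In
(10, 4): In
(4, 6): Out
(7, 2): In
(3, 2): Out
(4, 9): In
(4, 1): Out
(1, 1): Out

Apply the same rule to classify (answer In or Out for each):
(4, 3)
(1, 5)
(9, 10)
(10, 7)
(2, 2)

The common property of the 'In' items is: max ≥ 7. No 'Out' item has it.
(4, 3): max 4, does not fit → Out. (1, 5): max 5, does not fit → Out. (9, 10): max 10, meets the rule → In. (10, 7): max 10, meets the rule → In. (2, 2): max 2, does not fit → Out.

Out, Out, In, In, Out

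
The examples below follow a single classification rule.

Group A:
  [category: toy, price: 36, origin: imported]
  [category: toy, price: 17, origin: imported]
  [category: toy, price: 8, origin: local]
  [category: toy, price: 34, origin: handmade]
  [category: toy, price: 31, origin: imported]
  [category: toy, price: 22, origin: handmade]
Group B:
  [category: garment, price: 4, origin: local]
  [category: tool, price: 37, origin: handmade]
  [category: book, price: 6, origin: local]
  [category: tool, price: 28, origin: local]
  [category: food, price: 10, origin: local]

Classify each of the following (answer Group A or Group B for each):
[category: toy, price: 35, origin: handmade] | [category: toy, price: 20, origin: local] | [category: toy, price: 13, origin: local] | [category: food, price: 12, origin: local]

Group A, Group A, Group A, Group B

All 'Group A' examples share one property — category is toy — and every 'Group B' example lacks it.
[category: toy, price: 35, origin: handmade]: category is toy — passes, so Group A.
[category: toy, price: 20, origin: local]: category is toy — passes, so Group A.
[category: toy, price: 13, origin: local]: category is toy — passes, so Group A.
[category: food, price: 12, origin: local]: category is food — fails the rule, so Group B.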